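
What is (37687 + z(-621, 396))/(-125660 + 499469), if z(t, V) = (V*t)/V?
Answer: 37066/373809 ≈ 0.099158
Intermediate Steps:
z(t, V) = t
(37687 + z(-621, 396))/(-125660 + 499469) = (37687 - 621)/(-125660 + 499469) = 37066/373809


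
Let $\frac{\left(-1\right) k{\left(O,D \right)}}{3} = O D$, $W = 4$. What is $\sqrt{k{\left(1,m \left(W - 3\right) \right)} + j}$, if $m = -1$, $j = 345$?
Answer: $2 \sqrt{87} \approx 18.655$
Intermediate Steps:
$k{\left(O,D \right)} = - 3 D O$ ($k{\left(O,D \right)} = - 3 O D = - 3 D O$)
$\sqrt{k{\left(1,m \left(W - 3\right) \right)} + j} = \sqrt{\left(-3\right) \left(- (4 - 3)\right) 1 + 345} = \sqrt{\left(-3\right) \left(\left(-1\right) 1\right) 1 + 345} = \sqrt{\left(-3\right) \left(-1\right) 1 + 345} = \sqrt{3 + 345} = \sqrt{348} = 2 \sqrt{87}$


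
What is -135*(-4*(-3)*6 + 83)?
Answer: -20925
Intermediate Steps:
-135*(-4*(-3)*6 + 83) = -135*(12*6 + 83) = -135*(72 + 83) = -135*155 = -20925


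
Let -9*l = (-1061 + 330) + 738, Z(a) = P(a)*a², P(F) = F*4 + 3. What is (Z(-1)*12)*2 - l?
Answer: -209/9 ≈ -23.222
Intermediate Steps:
P(F) = 3 + 4*F (P(F) = 4*F + 3 = 3 + 4*F)
Z(a) = a²*(3 + 4*a) (Z(a) = (3 + 4*a)*a² = a²*(3 + 4*a))
l = -7/9 (l = -((-1061 + 330) + 738)/9 = -(-731 + 738)/9 = -⅑*7 = -7/9 ≈ -0.77778)
(Z(-1)*12)*2 - l = (((-1)²*(3 + 4*(-1)))*12)*2 - 1*(-7/9) = ((1*(3 - 4))*12)*2 + 7/9 = ((1*(-1))*12)*2 + 7/9 = -1*12*2 + 7/9 = -12*2 + 7/9 = -24 + 7/9 = -209/9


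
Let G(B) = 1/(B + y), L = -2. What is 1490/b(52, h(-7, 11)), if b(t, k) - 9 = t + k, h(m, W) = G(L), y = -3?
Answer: 3725/152 ≈ 24.507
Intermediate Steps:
G(B) = 1/(-3 + B) (G(B) = 1/(B - 3) = 1/(-3 + B))
h(m, W) = -⅕ (h(m, W) = 1/(-3 - 2) = 1/(-5) = -⅕)
b(t, k) = 9 + k + t (b(t, k) = 9 + (t + k) = 9 + (k + t) = 9 + k + t)
1490/b(52, h(-7, 11)) = 1490/(9 - ⅕ + 52) = 1490/(304/5) = 1490*(5/304) = 3725/152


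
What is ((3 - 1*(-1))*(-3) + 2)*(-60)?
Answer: 600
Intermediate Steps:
((3 - 1*(-1))*(-3) + 2)*(-60) = ((3 + 1)*(-3) + 2)*(-60) = (4*(-3) + 2)*(-60) = (-12 + 2)*(-60) = -10*(-60) = 600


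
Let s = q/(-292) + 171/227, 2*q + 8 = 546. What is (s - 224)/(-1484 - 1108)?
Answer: 14858747/171808128 ≈ 0.086485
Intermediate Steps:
q = 269 (q = -4 + (1/2)*546 = -4 + 273 = 269)
s = -11131/66284 (s = 269/(-292) + 171/227 = 269*(-1/292) + 171*(1/227) = -269/292 + 171/227 = -11131/66284 ≈ -0.16793)
(s - 224)/(-1484 - 1108) = (-11131/66284 - 224)/(-1484 - 1108) = -14858747/66284/(-2592) = -1/2592*(-14858747/66284) = 14858747/171808128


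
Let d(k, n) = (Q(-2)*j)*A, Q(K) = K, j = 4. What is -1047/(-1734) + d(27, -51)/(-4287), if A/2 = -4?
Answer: 1459171/2477886 ≈ 0.58888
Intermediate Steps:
A = -8 (A = 2*(-4) = -8)
d(k, n) = 64 (d(k, n) = -2*4*(-8) = -8*(-8) = 64)
-1047/(-1734) + d(27, -51)/(-4287) = -1047/(-1734) + 64/(-4287) = -1047*(-1/1734) + 64*(-1/4287) = 349/578 - 64/4287 = 1459171/2477886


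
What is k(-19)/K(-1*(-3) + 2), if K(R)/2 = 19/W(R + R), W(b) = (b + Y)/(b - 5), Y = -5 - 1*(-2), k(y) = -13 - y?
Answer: 21/95 ≈ 0.22105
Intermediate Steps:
Y = -3 (Y = -5 + 2 = -3)
W(b) = (-3 + b)/(-5 + b) (W(b) = (b - 3)/(b - 5) = (-3 + b)/(-5 + b))
K(R) = 38*(-5 + 2*R)/(-3 + 2*R) (K(R) = 2*(19/(((-3 + (R + R))/(-5 + (R + R))))) = 2*(19/(((-3 + 2*R)/(-5 + 2*R)))) = 2*(19*((-5 + 2*R)/(-3 + 2*R))) = 2*(19*(-5 + 2*R)/(-3 + 2*R)) = 38*(-5 + 2*R)/(-3 + 2*R))
k(-19)/K(-1*(-3) + 2) = (-13 - 1*(-19))/((38*(-5 + 2*(-1*(-3) + 2))/(-3 + 2*(-1*(-3) + 2)))) = (-13 + 19)/((38*(-5 + 2*(3 + 2))/(-3 + 2*(3 + 2)))) = 6/((38*(-5 + 2*5)/(-3 + 2*5))) = 6/((38*(-5 + 10)/(-3 + 10))) = 6/((38*5/7)) = 6/((38*(1/7)*5)) = 6/(190/7) = 6*(7/190) = 21/95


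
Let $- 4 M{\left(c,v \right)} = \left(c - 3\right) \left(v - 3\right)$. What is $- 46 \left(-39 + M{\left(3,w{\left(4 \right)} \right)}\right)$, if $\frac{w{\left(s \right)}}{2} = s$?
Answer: $1794$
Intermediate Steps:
$w{\left(s \right)} = 2 s$
$M{\left(c,v \right)} = - \frac{\left(-3 + c\right) \left(-3 + v\right)}{4}$ ($M{\left(c,v \right)} = - \frac{\left(c - 3\right) \left(v - 3\right)}{4} = - \frac{\left(-3 + c\right) \left(-3 + v\right)}{4}$)
$- 46 \left(-39 + M{\left(3,w{\left(4 \right)} \right)}\right) = - 46 \left(-39 + \left(- \frac{9}{4} + \frac{3}{4} \cdot 3 + \frac{3 \cdot 2 \cdot 4}{4} - \frac{3 \cdot 2 \cdot 4}{4}\right)\right) = - 46 \left(-39 + \left(- \frac{9}{4} + \frac{9}{4} + \frac{3}{4} \cdot 8 - \frac{3}{4} \cdot 8\right)\right) = - 46 \left(-39 + \left(- \frac{9}{4} + \frac{9}{4} + 6 - 6\right)\right) = - 46 \left(-39 + 0\right) = \left(-46\right) \left(-39\right) = 1794$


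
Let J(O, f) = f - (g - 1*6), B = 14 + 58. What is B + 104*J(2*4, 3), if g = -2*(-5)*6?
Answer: -5232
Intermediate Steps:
g = 60 (g = 10*6 = 60)
B = 72
J(O, f) = -54 + f (J(O, f) = f - (60 - 1*6) = f - (60 - 6) = f - 1*54 = f - 54 = -54 + f)
B + 104*J(2*4, 3) = 72 + 104*(-54 + 3) = 72 + 104*(-51) = 72 - 5304 = -5232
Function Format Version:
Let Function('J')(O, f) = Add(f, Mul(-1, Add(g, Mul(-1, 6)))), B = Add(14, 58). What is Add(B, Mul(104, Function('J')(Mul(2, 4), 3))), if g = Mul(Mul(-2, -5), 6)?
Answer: -5232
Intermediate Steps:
g = 60 (g = Mul(10, 6) = 60)
B = 72
Function('J')(O, f) = Add(-54, f) (Function('J')(O, f) = Add(f, Mul(-1, Add(60, Mul(-1, 6)))) = Add(f, Mul(-1, Add(60, -6))) = Add(f, Mul(-1, 54)) = Add(f, -54) = Add(-54, f))
Add(B, Mul(104, Function('J')(Mul(2, 4), 3))) = Add(72, Mul(104, Add(-54, 3))) = Add(72, Mul(104, -51)) = Add(72, -5304) = -5232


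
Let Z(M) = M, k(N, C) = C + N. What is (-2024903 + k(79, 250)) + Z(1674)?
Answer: -2022900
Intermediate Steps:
(-2024903 + k(79, 250)) + Z(1674) = (-2024903 + (250 + 79)) + 1674 = (-2024903 + 329) + 1674 = -2024574 + 1674 = -2022900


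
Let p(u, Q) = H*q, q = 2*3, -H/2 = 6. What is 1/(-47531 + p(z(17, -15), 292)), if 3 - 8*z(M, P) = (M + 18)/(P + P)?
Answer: -1/47603 ≈ -2.1007e-5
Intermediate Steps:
H = -12 (H = -2*6 = -12)
z(M, P) = 3/8 - (18 + M)/(16*P) (z(M, P) = 3/8 - (M + 18)/(8*(P + P)) = 3/8 - (18 + M)/(8*(2*P)) = 3/8 - (18 + M)*1/(2*P)/8 = 3/8 - (18 + M)/(16*P))
q = 6
p(u, Q) = -72 (p(u, Q) = -12*6 = -72)
1/(-47531 + p(z(17, -15), 292)) = 1/(-47531 - 72) = 1/(-47603) = -1/47603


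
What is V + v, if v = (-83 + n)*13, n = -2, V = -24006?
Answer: -25111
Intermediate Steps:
v = -1105 (v = (-83 - 2)*13 = -85*13 = -1105)
V + v = -24006 - 1105 = -25111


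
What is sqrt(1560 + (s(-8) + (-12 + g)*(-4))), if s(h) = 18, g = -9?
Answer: sqrt(1662) ≈ 40.768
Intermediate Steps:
sqrt(1560 + (s(-8) + (-12 + g)*(-4))) = sqrt(1560 + (18 + (-12 - 9)*(-4))) = sqrt(1560 + (18 - 21*(-4))) = sqrt(1560 + (18 + 84)) = sqrt(1560 + 102) = sqrt(1662)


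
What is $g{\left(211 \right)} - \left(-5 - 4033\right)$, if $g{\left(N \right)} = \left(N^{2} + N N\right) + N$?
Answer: $93291$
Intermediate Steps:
$g{\left(N \right)} = N + 2 N^{2}$ ($g{\left(N \right)} = \left(N^{2} + N^{2}\right) + N = 2 N^{2} + N = N + 2 N^{2}$)
$g{\left(211 \right)} - \left(-5 - 4033\right) = 211 \left(1 + 2 \cdot 211\right) - \left(-5 - 4033\right) = 211 \left(1 + 422\right) - \left(-5 - 4033\right) = 211 \cdot 423 - -4038 = 89253 + 4038 = 93291$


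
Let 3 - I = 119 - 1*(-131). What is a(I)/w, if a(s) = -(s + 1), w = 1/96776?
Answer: 23806896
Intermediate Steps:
w = 1/96776 ≈ 1.0333e-5
I = -247 (I = 3 - (119 - 1*(-131)) = 3 - (119 + 131) = 3 - 1*250 = 3 - 250 = -247)
a(s) = -1 - s (a(s) = -(1 + s) = -1 - s)
a(I)/w = (-1 - 1*(-247))/(1/96776) = (-1 + 247)*96776 = 246*96776 = 23806896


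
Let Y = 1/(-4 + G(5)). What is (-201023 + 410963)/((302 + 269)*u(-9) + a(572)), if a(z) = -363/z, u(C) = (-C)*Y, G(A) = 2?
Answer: -3638960/44549 ≈ -81.684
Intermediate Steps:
Y = -½ (Y = 1/(-4 + 2) = 1/(-2) = -½ ≈ -0.50000)
u(C) = C/2 (u(C) = -C*(-½) = C/2)
(-201023 + 410963)/((302 + 269)*u(-9) + a(572)) = (-201023 + 410963)/((302 + 269)*((½)*(-9)) - 363/572) = 209940/(571*(-9/2) - 363*1/572) = 209940/(-5139/2 - 33/52) = 209940/(-133647/52) = 209940*(-52/133647) = -3638960/44549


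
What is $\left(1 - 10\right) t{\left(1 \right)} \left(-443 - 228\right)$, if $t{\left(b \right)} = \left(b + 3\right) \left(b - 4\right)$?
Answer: $-72468$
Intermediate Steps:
$t{\left(b \right)} = \left(-4 + b\right) \left(3 + b\right)$ ($t{\left(b \right)} = \left(3 + b\right) \left(-4 + b\right) = \left(-4 + b\right) \left(3 + b\right)$)
$\left(1 - 10\right) t{\left(1 \right)} \left(-443 - 228\right) = \left(1 - 10\right) \left(-12 + 1^{2} - 1\right) \left(-443 - 228\right) = - 9 \left(-12 + 1 - 1\right) \left(-671\right) = \left(-9\right) \left(-12\right) \left(-671\right) = 108 \left(-671\right) = -72468$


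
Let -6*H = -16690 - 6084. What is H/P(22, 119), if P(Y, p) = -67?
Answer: -11387/201 ≈ -56.652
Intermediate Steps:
H = 11387/3 (H = -(-16690 - 6084)/6 = -⅙*(-22774) = 11387/3 ≈ 3795.7)
H/P(22, 119) = (11387/3)/(-67) = (11387/3)*(-1/67) = -11387/201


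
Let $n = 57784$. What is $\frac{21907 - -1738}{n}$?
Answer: $\frac{23645}{57784} \approx 0.4092$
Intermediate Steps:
$\frac{21907 - -1738}{n} = \frac{21907 - -1738}{57784} = \left(21907 + 1738\right) \frac{1}{57784} = 23645 \cdot \frac{1}{57784} = \frac{23645}{57784}$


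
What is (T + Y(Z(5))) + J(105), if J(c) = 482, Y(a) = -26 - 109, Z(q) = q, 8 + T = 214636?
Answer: 214975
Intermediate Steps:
T = 214628 (T = -8 + 214636 = 214628)
Y(a) = -135
(T + Y(Z(5))) + J(105) = (214628 - 135) + 482 = 214493 + 482 = 214975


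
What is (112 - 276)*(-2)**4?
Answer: -2624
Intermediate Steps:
(112 - 276)*(-2)**4 = -164*16 = -2624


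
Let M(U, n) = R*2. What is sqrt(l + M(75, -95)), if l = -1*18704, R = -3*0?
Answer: 4*I*sqrt(1169) ≈ 136.76*I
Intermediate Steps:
R = 0
l = -18704
M(U, n) = 0 (M(U, n) = 0*2 = 0)
sqrt(l + M(75, -95)) = sqrt(-18704 + 0) = sqrt(-18704) = 4*I*sqrt(1169)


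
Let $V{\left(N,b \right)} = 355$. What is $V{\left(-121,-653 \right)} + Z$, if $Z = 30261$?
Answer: $30616$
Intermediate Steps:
$V{\left(-121,-653 \right)} + Z = 355 + 30261 = 30616$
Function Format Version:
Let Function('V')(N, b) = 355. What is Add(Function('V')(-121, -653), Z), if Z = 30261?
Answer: 30616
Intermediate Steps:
Add(Function('V')(-121, -653), Z) = Add(355, 30261) = 30616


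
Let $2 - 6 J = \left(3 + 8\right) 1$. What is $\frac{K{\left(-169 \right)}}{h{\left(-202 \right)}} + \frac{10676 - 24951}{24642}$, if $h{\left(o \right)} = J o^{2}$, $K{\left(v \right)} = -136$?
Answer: $- \frac{145060723}{251373042} \approx -0.57707$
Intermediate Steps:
$J = - \frac{3}{2}$ ($J = \frac{1}{3} - \frac{\left(3 + 8\right) 1}{6} = \frac{1}{3} - \frac{11 \cdot 1}{6} = \frac{1}{3} - \frac{11}{6} = - \frac{3}{2} \approx -1.5$)
$h{\left(o \right)} = - \frac{3 o^{2}}{2}$
$\frac{K{\left(-169 \right)}}{h{\left(-202 \right)}} + \frac{10676 - 24951}{24642} = - \frac{136}{\left(- \frac{3}{2}\right) \left(-202\right)^{2}} + \frac{10676 - 24951}{24642} = - \frac{136}{\left(- \frac{3}{2}\right) 40804} + \left(10676 - 24951\right) \frac{1}{24642} = - \frac{136}{-61206} - \frac{14275}{24642} = \left(-136\right) \left(- \frac{1}{61206}\right) - \frac{14275}{24642} = \frac{68}{30603} - \frac{14275}{24642} = - \frac{145060723}{251373042}$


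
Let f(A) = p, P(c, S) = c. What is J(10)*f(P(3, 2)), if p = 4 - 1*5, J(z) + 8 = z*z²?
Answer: -992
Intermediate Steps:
J(z) = -8 + z³ (J(z) = -8 + z*z² = -8 + z³)
p = -1 (p = 4 - 5 = -1)
f(A) = -1
J(10)*f(P(3, 2)) = (-8 + 10³)*(-1) = (-8 + 1000)*(-1) = 992*(-1) = -992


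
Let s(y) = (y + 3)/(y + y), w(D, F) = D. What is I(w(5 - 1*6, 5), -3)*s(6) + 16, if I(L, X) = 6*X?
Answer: 5/2 ≈ 2.5000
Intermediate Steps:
s(y) = (3 + y)/(2*y) (s(y) = (3 + y)/((2*y)) = (3 + y)*(1/(2*y)) = (3 + y)/(2*y))
I(w(5 - 1*6, 5), -3)*s(6) + 16 = (6*(-3))*((1/2)*(3 + 6)/6) + 16 = -9*9/6 + 16 = -18*3/4 + 16 = -27/2 + 16 = 5/2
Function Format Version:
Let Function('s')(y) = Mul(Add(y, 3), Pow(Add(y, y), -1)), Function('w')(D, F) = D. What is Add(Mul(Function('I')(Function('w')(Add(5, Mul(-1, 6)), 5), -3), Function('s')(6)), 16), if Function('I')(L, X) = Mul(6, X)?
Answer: Rational(5, 2) ≈ 2.5000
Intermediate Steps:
Function('s')(y) = Mul(Rational(1, 2), Pow(y, -1), Add(3, y)) (Function('s')(y) = Mul(Add(3, y), Pow(Mul(2, y), -1)) = Mul(Add(3, y), Mul(Rational(1, 2), Pow(y, -1))) = Mul(Rational(1, 2), Pow(y, -1), Add(3, y)))
Add(Mul(Function('I')(Function('w')(Add(5, Mul(-1, 6)), 5), -3), Function('s')(6)), 16) = Add(Mul(Mul(6, -3), Mul(Rational(1, 2), Pow(6, -1), Add(3, 6))), 16) = Add(Mul(-18, Mul(Rational(1, 2), Rational(1, 6), 9)), 16) = Add(Mul(-18, Rational(3, 4)), 16) = Add(Rational(-27, 2), 16) = Rational(5, 2)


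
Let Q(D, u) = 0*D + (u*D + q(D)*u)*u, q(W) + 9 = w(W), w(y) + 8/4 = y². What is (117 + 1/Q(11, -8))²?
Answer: 820924790401/59969536 ≈ 13689.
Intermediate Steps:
w(y) = -2 + y²
q(W) = -11 + W² (q(W) = -9 + (-2 + W²) = -11 + W²)
Q(D, u) = u*(D*u + u*(-11 + D²)) (Q(D, u) = 0*D + (u*D + (-11 + D²)*u)*u = 0 + (D*u + u*(-11 + D²))*u = 0 + u*(D*u + u*(-11 + D²)) = u*(D*u + u*(-11 + D²)))
(117 + 1/Q(11, -8))² = (117 + 1/((-8)²*(-11 + 11 + 11²)))² = (117 + 1/(64*(-11 + 11 + 121)))² = (117 + 1/(64*121))² = (117 + 1/7744)² = (906049/7744)² = 820924790401/59969536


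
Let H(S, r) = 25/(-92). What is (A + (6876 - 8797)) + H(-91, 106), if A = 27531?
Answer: 2356095/92 ≈ 25610.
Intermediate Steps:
H(S, r) = -25/92 (H(S, r) = 25*(-1/92) = -25/92)
(A + (6876 - 8797)) + H(-91, 106) = (27531 + (6876 - 8797)) - 25/92 = (27531 - 1921) - 25/92 = 25610 - 25/92 = 2356095/92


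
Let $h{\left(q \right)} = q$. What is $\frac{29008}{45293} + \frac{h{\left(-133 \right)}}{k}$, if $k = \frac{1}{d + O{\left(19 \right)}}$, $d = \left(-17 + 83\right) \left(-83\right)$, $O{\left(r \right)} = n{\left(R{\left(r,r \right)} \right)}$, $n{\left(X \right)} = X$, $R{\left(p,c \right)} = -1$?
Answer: $\frac{33005355159}{45293} \approx 7.2871 \cdot 10^{5}$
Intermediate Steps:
$O{\left(r \right)} = -1$
$d = -5478$ ($d = 66 \left(-83\right) = -5478$)
$k = - \frac{1}{5479}$ ($k = \frac{1}{-5478 - 1} = \frac{1}{-5479} = - \frac{1}{5479} \approx -0.00018252$)
$\frac{29008}{45293} + \frac{h{\left(-133 \right)}}{k} = \frac{29008}{45293} - \frac{133}{- \frac{1}{5479}} = 29008 \cdot \frac{1}{45293} - -728707 = \frac{29008}{45293} + 728707 = \frac{33005355159}{45293}$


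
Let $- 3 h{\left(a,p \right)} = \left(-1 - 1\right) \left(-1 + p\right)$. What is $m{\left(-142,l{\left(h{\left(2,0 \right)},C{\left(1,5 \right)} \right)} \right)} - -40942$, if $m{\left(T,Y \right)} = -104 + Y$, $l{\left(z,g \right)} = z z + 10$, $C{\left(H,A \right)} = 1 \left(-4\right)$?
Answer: $\frac{367636}{9} \approx 40848.0$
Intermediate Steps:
$C{\left(H,A \right)} = -4$
$h{\left(a,p \right)} = - \frac{2}{3} + \frac{2 p}{3}$ ($h{\left(a,p \right)} = - \frac{\left(-1 - 1\right) \left(-1 + p\right)}{3} = - \frac{\left(-2\right) \left(-1 + p\right)}{3} = - \frac{2 - 2 p}{3} = - \frac{2}{3} + \frac{2 p}{3}$)
$l{\left(z,g \right)} = 10 + z^{2}$ ($l{\left(z,g \right)} = z^{2} + 10 = 10 + z^{2}$)
$m{\left(-142,l{\left(h{\left(2,0 \right)},C{\left(1,5 \right)} \right)} \right)} - -40942 = \left(-104 + \left(10 + \left(- \frac{2}{3} + \frac{2}{3} \cdot 0\right)^{2}\right)\right) - -40942 = \left(-104 + \left(10 + \left(- \frac{2}{3} + 0\right)^{2}\right)\right) + 40942 = \left(-104 + \left(10 + \left(- \frac{2}{3}\right)^{2}\right)\right) + 40942 = \left(-104 + \left(10 + \frac{4}{9}\right)\right) + 40942 = \left(-104 + \frac{94}{9}\right) + 40942 = - \frac{842}{9} + 40942 = \frac{367636}{9}$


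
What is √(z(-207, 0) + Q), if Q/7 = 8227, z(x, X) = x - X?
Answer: √57382 ≈ 239.55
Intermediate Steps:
Q = 57589 (Q = 7*8227 = 57589)
√(z(-207, 0) + Q) = √((-207 - 1*0) + 57589) = √((-207 + 0) + 57589) = √(-207 + 57589) = √57382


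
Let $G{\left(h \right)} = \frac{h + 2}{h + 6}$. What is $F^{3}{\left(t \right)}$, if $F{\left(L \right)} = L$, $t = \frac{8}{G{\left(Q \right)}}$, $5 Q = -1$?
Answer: $\frac{12487168}{729} \approx 17129.0$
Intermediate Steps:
$Q = - \frac{1}{5}$ ($Q = \frac{1}{5} \left(-1\right) = - \frac{1}{5} \approx -0.2$)
$G{\left(h \right)} = \frac{2 + h}{6 + h}$
$t = \frac{232}{9}$ ($t = \frac{8}{\frac{1}{6 - \frac{1}{5}} \left(2 - \frac{1}{5}\right)} = \frac{8}{\frac{1}{\frac{29}{5}} \cdot \frac{9}{5}} = \frac{8}{\frac{5}{29} \cdot \frac{9}{5}} = \frac{8}{\frac{9}{29}} = 8 \cdot \frac{29}{9} = \frac{232}{9} \approx 25.778$)
$F^{3}{\left(t \right)} = \left(\frac{232}{9}\right)^{3} = \frac{12487168}{729}$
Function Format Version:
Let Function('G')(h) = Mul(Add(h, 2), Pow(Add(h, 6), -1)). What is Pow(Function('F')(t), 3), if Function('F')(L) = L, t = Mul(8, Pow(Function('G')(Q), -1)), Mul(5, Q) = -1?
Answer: Rational(12487168, 729) ≈ 17129.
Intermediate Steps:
Q = Rational(-1, 5) (Q = Mul(Rational(1, 5), -1) = Rational(-1, 5) ≈ -0.20000)
Function('G')(h) = Mul(Pow(Add(6, h), -1), Add(2, h)) (Function('G')(h) = Mul(Add(2, h), Pow(Add(6, h), -1)) = Mul(Pow(Add(6, h), -1), Add(2, h)))
t = Rational(232, 9) (t = Mul(8, Pow(Mul(Pow(Add(6, Rational(-1, 5)), -1), Add(2, Rational(-1, 5))), -1)) = Mul(8, Pow(Mul(Pow(Rational(29, 5), -1), Rational(9, 5)), -1)) = Mul(8, Pow(Mul(Rational(5, 29), Rational(9, 5)), -1)) = Mul(8, Pow(Rational(9, 29), -1)) = Mul(8, Rational(29, 9)) = Rational(232, 9) ≈ 25.778)
Pow(Function('F')(t), 3) = Pow(Rational(232, 9), 3) = Rational(12487168, 729)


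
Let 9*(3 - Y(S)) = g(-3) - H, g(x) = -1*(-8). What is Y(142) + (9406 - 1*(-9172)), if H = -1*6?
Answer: 167215/9 ≈ 18579.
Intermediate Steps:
g(x) = 8
H = -6
Y(S) = 13/9 (Y(S) = 3 - (8 - 1*(-6))/9 = 3 - (8 + 6)/9 = 3 - 1/9*14 = 3 - 14/9 = 13/9)
Y(142) + (9406 - 1*(-9172)) = 13/9 + (9406 - 1*(-9172)) = 13/9 + (9406 + 9172) = 13/9 + 18578 = 167215/9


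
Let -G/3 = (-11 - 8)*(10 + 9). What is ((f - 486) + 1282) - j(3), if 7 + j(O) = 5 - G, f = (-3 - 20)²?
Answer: 2410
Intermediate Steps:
G = 1083 (G = -3*(-11 - 8)*(10 + 9) = -(-57)*19 = -3*(-361) = 1083)
f = 529 (f = (-23)² = 529)
j(O) = -1085 (j(O) = -7 + (5 - 1*1083) = -7 + (5 - 1083) = -7 - 1078 = -1085)
((f - 486) + 1282) - j(3) = ((529 - 486) + 1282) - 1*(-1085) = (43 + 1282) + 1085 = 1325 + 1085 = 2410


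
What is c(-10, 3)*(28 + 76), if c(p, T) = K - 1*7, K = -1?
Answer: -832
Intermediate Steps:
c(p, T) = -8 (c(p, T) = -1 - 1*7 = -1 - 7 = -8)
c(-10, 3)*(28 + 76) = -8*(28 + 76) = -8*104 = -832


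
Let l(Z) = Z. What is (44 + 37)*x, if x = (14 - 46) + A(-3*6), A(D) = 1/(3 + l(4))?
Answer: -18063/7 ≈ -2580.4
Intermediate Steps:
A(D) = ⅐ (A(D) = 1/(3 + 4) = 1/7 = ⅐)
x = -223/7 (x = (14 - 46) + ⅐ = -32 + ⅐ = -223/7 ≈ -31.857)
(44 + 37)*x = (44 + 37)*(-223/7) = 81*(-223/7) = -18063/7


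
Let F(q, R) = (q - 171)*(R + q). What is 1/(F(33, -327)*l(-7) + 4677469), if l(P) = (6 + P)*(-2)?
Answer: 1/4758613 ≈ 2.1015e-7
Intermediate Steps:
F(q, R) = (-171 + q)*(R + q)
l(P) = -12 - 2*P
1/(F(33, -327)*l(-7) + 4677469) = 1/((33² - 171*(-327) - 171*33 - 327*33)*(-12 - 2*(-7)) + 4677469) = 1/((1089 + 55917 - 5643 - 10791)*(-12 + 14) + 4677469) = 1/(40572*2 + 4677469) = 1/(81144 + 4677469) = 1/4758613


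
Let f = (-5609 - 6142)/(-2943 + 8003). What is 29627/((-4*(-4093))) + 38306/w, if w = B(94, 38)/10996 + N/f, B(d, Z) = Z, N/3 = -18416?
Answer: 28684833249114493/8387882878283116 ≈ 3.4198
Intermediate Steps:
N = -55248 (N = 3*(-18416) = -55248)
f = -11751/5060 ≈ -2.3223
w = 512330984503/21535666 (w = 38/10996 - 55248/(-11751/5060) = 38*(1/10996) - 55248*(-5060/11751) = 19/5498 + 93184960/3917 = 512330984503/21535666 ≈ 23790.)
29627/((-4*(-4093))) + 38306/w = 29627/((-4*(-4093))) + 38306/(512330984503/21535666) = 29627/16372 + 38306*(21535666/512330984503) = 29627*(1/16372) + 824945221796/512330984503 = 29627/16372 + 824945221796/512330984503 = 28684833249114493/8387882878283116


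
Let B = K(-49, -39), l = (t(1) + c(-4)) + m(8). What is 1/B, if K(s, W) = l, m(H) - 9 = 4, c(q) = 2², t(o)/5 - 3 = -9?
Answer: -1/13 ≈ -0.076923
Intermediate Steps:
t(o) = -30 (t(o) = 15 + 5*(-9) = 15 - 45 = -30)
c(q) = 4
m(H) = 13 (m(H) = 9 + 4 = 13)
l = -13 (l = (-30 + 4) + 13 = -26 + 13 = -13)
K(s, W) = -13
B = -13
1/B = 1/(-13) = -1/13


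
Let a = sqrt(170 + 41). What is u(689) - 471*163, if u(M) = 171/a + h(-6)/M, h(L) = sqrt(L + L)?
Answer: -76773 + 171*sqrt(211)/211 + 2*I*sqrt(3)/689 ≈ -76761.0 + 0.0050277*I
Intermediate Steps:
h(L) = sqrt(2)*sqrt(L) (h(L) = sqrt(2*L) = sqrt(2)*sqrt(L))
a = sqrt(211) ≈ 14.526
u(M) = 171*sqrt(211)/211 + 2*I*sqrt(3)/M (u(M) = 171/(sqrt(211)) + (sqrt(2)*sqrt(-6))/M = 171*(sqrt(211)/211) + (sqrt(2)*(I*sqrt(6)))/M = 171*sqrt(211)/211 + (2*I*sqrt(3))/M = 171*sqrt(211)/211 + 2*I*sqrt(3)/M)
u(689) - 471*163 = (171*sqrt(211)/211 + 2*I*sqrt(3)/689) - 471*163 = (171*sqrt(211)/211 + 2*I*sqrt(3)*(1/689)) - 76773 = (171*sqrt(211)/211 + 2*I*sqrt(3)/689) - 76773 = -76773 + 171*sqrt(211)/211 + 2*I*sqrt(3)/689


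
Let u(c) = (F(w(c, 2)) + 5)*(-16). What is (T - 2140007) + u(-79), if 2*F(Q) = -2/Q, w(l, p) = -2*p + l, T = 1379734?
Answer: -63109315/83 ≈ -7.6035e+5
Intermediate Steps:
w(l, p) = l - 2*p
F(Q) = -1/Q (F(Q) = (-2/Q)/2 = -1/Q)
u(c) = -80 + 16/(-4 + c) (u(c) = (-1/(c - 2*2) + 5)*(-16) = (-1/(c - 4) + 5)*(-16) = (-1/(-4 + c) + 5)*(-16) = (5 - 1/(-4 + c))*(-16) = -80 + 16/(-4 + c))
(T - 2140007) + u(-79) = (1379734 - 2140007) + 16*(21 - 5*(-79))/(-4 - 79) = -760273 + 16*(21 + 395)/(-83) = -760273 + 16*(-1/83)*416 = -760273 - 6656/83 = -63109315/83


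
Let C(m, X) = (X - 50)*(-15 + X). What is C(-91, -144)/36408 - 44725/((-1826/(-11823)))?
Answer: -1604324976217/5540084 ≈ -2.8959e+5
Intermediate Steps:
C(m, X) = (-50 + X)*(-15 + X)
C(-91, -144)/36408 - 44725/((-1826/(-11823))) = (750 + (-144)² - 65*(-144))/36408 - 44725/((-1826/(-11823))) = (750 + 20736 + 9360)*(1/36408) - 44725/((-1826*(-1/11823))) = 30846*(1/36408) - 44725/1826/11823 = 5141/6068 - 44725*11823/1826 = 5141/6068 - 528783675/1826 = -1604324976217/5540084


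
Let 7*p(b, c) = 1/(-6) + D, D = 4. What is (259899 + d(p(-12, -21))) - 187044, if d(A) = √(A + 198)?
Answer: 72855 + √350238/42 ≈ 72869.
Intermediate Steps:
p(b, c) = 23/42 (p(b, c) = (1/(-6) + 4)/7 = (-⅙ + 4)/7 = (⅐)*(23/6) = 23/42)
d(A) = √(198 + A)
(259899 + d(p(-12, -21))) - 187044 = (259899 + √(198 + 23/42)) - 187044 = (259899 + √(8339/42)) - 187044 = (259899 + √350238/42) - 187044 = 72855 + √350238/42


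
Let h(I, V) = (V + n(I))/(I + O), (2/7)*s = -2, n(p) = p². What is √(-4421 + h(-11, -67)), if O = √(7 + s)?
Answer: I*√535535/11 ≈ 66.527*I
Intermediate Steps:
s = -7 (s = (7/2)*(-2) = -7)
O = 0 (O = √(7 - 7) = √0 = 0)
h(I, V) = (V + I²)/I (h(I, V) = (V + I²)/(I + 0) = (V + I²)/I)
√(-4421 + h(-11, -67)) = √(-4421 + (-11 - 67/(-11))) = √(-4421 + (-11 - 67*(-1/11))) = √(-4421 + (-11 + 67/11)) = √(-4421 - 54/11) = √(-48685/11) = I*√535535/11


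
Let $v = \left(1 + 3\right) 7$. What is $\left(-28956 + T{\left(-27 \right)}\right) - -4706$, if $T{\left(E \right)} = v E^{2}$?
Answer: $-3838$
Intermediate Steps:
$v = 28$ ($v = 4 \cdot 7 = 28$)
$T{\left(E \right)} = 28 E^{2}$
$\left(-28956 + T{\left(-27 \right)}\right) - -4706 = \left(-28956 + 28 \left(-27\right)^{2}\right) - -4706 = \left(-28956 + 28 \cdot 729\right) + \left(4758 - 52\right) = \left(-28956 + 20412\right) + 4706 = -8544 + 4706 = -3838$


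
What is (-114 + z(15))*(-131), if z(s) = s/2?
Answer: 27903/2 ≈ 13952.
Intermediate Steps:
z(s) = s/2 (z(s) = s*(½) = s/2)
(-114 + z(15))*(-131) = (-114 + (½)*15)*(-131) = (-114 + 15/2)*(-131) = -213/2*(-131) = 27903/2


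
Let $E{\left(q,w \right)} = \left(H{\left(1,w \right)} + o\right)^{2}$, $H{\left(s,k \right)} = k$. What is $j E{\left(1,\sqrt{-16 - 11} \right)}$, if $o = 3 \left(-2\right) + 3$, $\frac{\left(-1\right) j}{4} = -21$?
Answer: $756 \left(1 - i \sqrt{3}\right)^{2} \approx -1512.0 - 2618.9 i$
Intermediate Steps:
$j = 84$ ($j = \left(-4\right) \left(-21\right) = 84$)
$o = -3$ ($o = -6 + 3 = -3$)
$E{\left(q,w \right)} = \left(-3 + w\right)^{2}$ ($E{\left(q,w \right)} = \left(w - 3\right)^{2} = \left(-3 + w\right)^{2}$)
$j E{\left(1,\sqrt{-16 - 11} \right)} = 84 \left(-3 + \sqrt{-16 - 11}\right)^{2} = 84 \left(-3 + \sqrt{-27}\right)^{2} = 84 \left(-3 + 3 i \sqrt{3}\right)^{2}$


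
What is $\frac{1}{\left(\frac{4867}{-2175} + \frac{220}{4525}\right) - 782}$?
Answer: $- \frac{393675}{308715637} \approx -0.0012752$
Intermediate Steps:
$\frac{1}{\left(\frac{4867}{-2175} + \frac{220}{4525}\right) - 782} = \frac{1}{\left(4867 \left(- \frac{1}{2175}\right) + 220 \cdot \frac{1}{4525}\right) - 782} = \frac{1}{\left(- \frac{4867}{2175} + \frac{44}{905}\right) - 782} = \frac{1}{- \frac{861787}{393675} - 782} = \frac{1}{- \frac{308715637}{393675}} = - \frac{393675}{308715637}$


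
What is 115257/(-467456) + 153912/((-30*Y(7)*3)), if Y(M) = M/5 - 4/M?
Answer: -83948296543/40668672 ≈ -2064.2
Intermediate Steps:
Y(M) = -4/M + M/5 (Y(M) = M*(1/5) - 4/M = M/5 - 4/M = -4/M + M/5)
115257/(-467456) + 153912/((-30*Y(7)*3)) = 115257/(-467456) + 153912/((-30*(-4/7 + (1/5)*7)*3)) = 115257*(-1/467456) + 153912/((-30*(-4*1/7 + 7/5)*3)) = -115257/467456 + 153912/((-30*(-4/7 + 7/5)*3)) = -115257/467456 + 153912/((-30*29/35*3)) = -115257/467456 + 153912/((-174/7*3)) = -115257/467456 + 153912/(-522/7) = -115257/467456 + 153912*(-7/522) = -115257/467456 - 179564/87 = -83948296543/40668672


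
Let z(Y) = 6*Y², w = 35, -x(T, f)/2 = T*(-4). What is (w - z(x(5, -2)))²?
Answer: 91489225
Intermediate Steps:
x(T, f) = 8*T (x(T, f) = -2*T*(-4) = -(-8)*T = 8*T)
(w - z(x(5, -2)))² = (35 - 6*(8*5)²)² = (35 - 6*40²)² = (35 - 6*1600)² = (35 - 1*9600)² = (35 - 9600)² = (-9565)² = 91489225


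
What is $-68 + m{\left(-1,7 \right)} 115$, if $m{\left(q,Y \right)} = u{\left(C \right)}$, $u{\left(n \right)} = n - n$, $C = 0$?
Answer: $-68$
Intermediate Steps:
$u{\left(n \right)} = 0$
$m{\left(q,Y \right)} = 0$
$-68 + m{\left(-1,7 \right)} 115 = -68 + 0 \cdot 115 = -68 + 0 = -68$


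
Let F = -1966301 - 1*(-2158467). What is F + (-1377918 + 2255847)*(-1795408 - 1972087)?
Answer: -3307592925689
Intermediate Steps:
F = 192166 (F = -1966301 + 2158467 = 192166)
F + (-1377918 + 2255847)*(-1795408 - 1972087) = 192166 + (-1377918 + 2255847)*(-1795408 - 1972087) = 192166 + 877929*(-3767495) = 192166 - 3307593117855 = -3307592925689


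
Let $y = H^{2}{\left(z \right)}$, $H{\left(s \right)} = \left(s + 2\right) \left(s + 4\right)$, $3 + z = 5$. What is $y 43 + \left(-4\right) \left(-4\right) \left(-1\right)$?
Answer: $24752$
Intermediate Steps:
$z = 2$ ($z = -3 + 5 = 2$)
$H{\left(s \right)} = \left(2 + s\right) \left(4 + s\right)$
$y = 576$ ($y = \left(8 + 2^{2} + 6 \cdot 2\right)^{2} = \left(8 + 4 + 12\right)^{2} = 24^{2} = 576$)
$y 43 + \left(-4\right) \left(-4\right) \left(-1\right) = 576 \cdot 43 + \left(-4\right) \left(-4\right) \left(-1\right) = 24768 + 16 \left(-1\right) = 24768 - 16 = 24752$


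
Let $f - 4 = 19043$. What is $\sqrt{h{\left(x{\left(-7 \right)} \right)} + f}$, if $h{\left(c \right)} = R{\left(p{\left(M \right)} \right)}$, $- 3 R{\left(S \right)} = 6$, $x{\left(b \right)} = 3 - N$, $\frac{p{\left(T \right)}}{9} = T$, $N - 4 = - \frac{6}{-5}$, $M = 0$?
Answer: $\sqrt{19045} \approx 138.0$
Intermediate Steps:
$f = 19047$ ($f = 4 + 19043 = 19047$)
$N = \frac{26}{5}$ ($N = 4 - \frac{6}{-5} = 4 - - \frac{6}{5} = 4 + \frac{6}{5} = \frac{26}{5} \approx 5.2$)
$p{\left(T \right)} = 9 T$
$x{\left(b \right)} = - \frac{11}{5}$ ($x{\left(b \right)} = 3 - \frac{26}{5} = - \frac{11}{5}$)
$R{\left(S \right)} = -2$ ($R{\left(S \right)} = \left(- \frac{1}{3}\right) 6 = -2$)
$h{\left(c \right)} = -2$
$\sqrt{h{\left(x{\left(-7 \right)} \right)} + f} = \sqrt{-2 + 19047} = \sqrt{19045}$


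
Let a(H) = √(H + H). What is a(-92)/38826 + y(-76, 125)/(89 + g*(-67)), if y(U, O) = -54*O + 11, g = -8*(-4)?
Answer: 6739/2055 + I*√46/19413 ≈ 3.2793 + 0.00034937*I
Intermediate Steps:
g = 32
a(H) = √2*√H (a(H) = √(2*H) = √2*√H)
y(U, O) = 11 - 54*O
a(-92)/38826 + y(-76, 125)/(89 + g*(-67)) = (√2*√(-92))/38826 + (11 - 54*125)/(89 + 32*(-67)) = (√2*(2*I*√23))*(1/38826) + (11 - 6750)/(89 - 2144) = (2*I*√46)*(1/38826) - 6739/(-2055) = I*√46/19413 - 6739*(-1/2055) = I*√46/19413 + 6739/2055 = 6739/2055 + I*√46/19413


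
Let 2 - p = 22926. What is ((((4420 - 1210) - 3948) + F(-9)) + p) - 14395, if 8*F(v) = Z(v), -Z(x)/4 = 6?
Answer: -38060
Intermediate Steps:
Z(x) = -24 (Z(x) = -4*6 = -24)
F(v) = -3 (F(v) = (⅛)*(-24) = -3)
p = -22924 (p = 2 - 1*22926 = 2 - 22926 = -22924)
((((4420 - 1210) - 3948) + F(-9)) + p) - 14395 = ((((4420 - 1210) - 3948) - 3) - 22924) - 14395 = (((3210 - 3948) - 3) - 22924) - 14395 = ((-738 - 3) - 22924) - 14395 = (-741 - 22924) - 14395 = -23665 - 14395 = -38060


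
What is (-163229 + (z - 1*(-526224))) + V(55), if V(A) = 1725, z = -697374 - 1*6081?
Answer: -338735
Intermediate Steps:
z = -703455 (z = -697374 - 6081 = -703455)
(-163229 + (z - 1*(-526224))) + V(55) = (-163229 + (-703455 - 1*(-526224))) + 1725 = (-163229 + (-703455 + 526224)) + 1725 = (-163229 - 177231) + 1725 = -340460 + 1725 = -338735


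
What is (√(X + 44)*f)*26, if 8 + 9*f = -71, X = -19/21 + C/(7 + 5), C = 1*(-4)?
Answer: -2054*√18858/189 ≈ -1492.4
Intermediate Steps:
C = -4
X = -26/21 (X = -19/21 - 4/(7 + 5) = -19*1/21 - 4/12 = -19/21 - 4*1/12 = -19/21 - ⅓ = -26/21 ≈ -1.2381)
f = -79/9 (f = -8/9 + (⅑)*(-71) = -8/9 - 71/9 = -79/9 ≈ -8.7778)
(√(X + 44)*f)*26 = (√(-26/21 + 44)*(-79/9))*26 = (√(898/21)*(-79/9))*26 = ((√18858/21)*(-79/9))*26 = -79*√18858/189*26 = -2054*√18858/189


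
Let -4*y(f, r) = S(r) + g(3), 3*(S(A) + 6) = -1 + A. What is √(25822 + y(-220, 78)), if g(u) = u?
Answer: √232347/3 ≈ 160.67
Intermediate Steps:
S(A) = -19/3 + A/3 (S(A) = -6 + (-1 + A)/3 = -6 + (-⅓ + A/3) = -19/3 + A/3)
y(f, r) = ⅚ - r/12 (y(f, r) = -((-19/3 + r/3) + 3)/4 = -(-10/3 + r/3)/4 = ⅚ - r/12)
√(25822 + y(-220, 78)) = √(25822 + (⅚ - 1/12*78)) = √(25822 + (⅚ - 13/2)) = √(25822 - 17/3) = √(77449/3) = √232347/3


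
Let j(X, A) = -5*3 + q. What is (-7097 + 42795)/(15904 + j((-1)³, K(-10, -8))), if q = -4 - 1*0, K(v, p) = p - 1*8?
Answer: 35698/15885 ≈ 2.2473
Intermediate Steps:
K(v, p) = -8 + p (K(v, p) = p - 8 = -8 + p)
q = -4 (q = -4 + 0 = -4)
j(X, A) = -19 (j(X, A) = -5*3 - 4 = -15 - 4 = -19)
(-7097 + 42795)/(15904 + j((-1)³, K(-10, -8))) = (-7097 + 42795)/(15904 - 19) = 35698/15885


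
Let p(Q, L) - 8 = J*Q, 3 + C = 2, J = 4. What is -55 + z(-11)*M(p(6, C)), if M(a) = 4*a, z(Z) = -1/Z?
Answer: -477/11 ≈ -43.364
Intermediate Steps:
C = -1 (C = -3 + 2 = -1)
p(Q, L) = 8 + 4*Q
-55 + z(-11)*M(p(6, C)) = -55 + (-1/(-11))*(4*(8 + 4*6)) = -55 + (-1*(-1/11))*(4*(8 + 24)) = -55 + (4*32)/11 = -55 + (1/11)*128 = -55 + 128/11 = -477/11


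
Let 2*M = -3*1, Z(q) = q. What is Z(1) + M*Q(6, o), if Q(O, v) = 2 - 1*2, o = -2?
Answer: 1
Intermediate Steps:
Q(O, v) = 0 (Q(O, v) = 2 - 2 = 0)
M = -3/2 (M = (-3*1)/2 = (½)*(-3) = -3/2 ≈ -1.5000)
Z(1) + M*Q(6, o) = 1 - 3/2*0 = 1 + 0 = 1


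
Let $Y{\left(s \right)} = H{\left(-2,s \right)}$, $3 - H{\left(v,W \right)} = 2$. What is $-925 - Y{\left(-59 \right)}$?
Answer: $-926$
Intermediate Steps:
$H{\left(v,W \right)} = 1$ ($H{\left(v,W \right)} = 3 - 2 = 1$)
$Y{\left(s \right)} = 1$
$-925 - Y{\left(-59 \right)} = -925 - 1 = -926$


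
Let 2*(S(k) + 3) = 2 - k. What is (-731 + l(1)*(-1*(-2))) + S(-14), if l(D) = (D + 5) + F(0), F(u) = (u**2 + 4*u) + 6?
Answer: -702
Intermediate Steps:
S(k) = -2 - k/2 (S(k) = -3 + (2 - k)/2 = -3 + (1 - k/2) = -2 - k/2)
F(u) = 6 + u**2 + 4*u
l(D) = 11 + D (l(D) = (D + 5) + (6 + 0**2 + 4*0) = (5 + D) + (6 + 0 + 0) = (5 + D) + 6 = 11 + D)
(-731 + l(1)*(-1*(-2))) + S(-14) = (-731 + (11 + 1)*(-1*(-2))) + (-2 - 1/2*(-14)) = (-731 + 12*2) + (-2 + 7) = (-731 + 24) + 5 = -707 + 5 = -702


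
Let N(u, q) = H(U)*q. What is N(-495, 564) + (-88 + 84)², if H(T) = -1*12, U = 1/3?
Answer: -6752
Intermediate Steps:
U = ⅓ ≈ 0.33333
H(T) = -12
N(u, q) = -12*q
N(-495, 564) + (-88 + 84)² = -12*564 + (-88 + 84)² = -6768 + (-4)² = -6768 + 16 = -6752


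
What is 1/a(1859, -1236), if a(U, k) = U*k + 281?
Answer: -1/2297443 ≈ -4.3527e-7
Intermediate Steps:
a(U, k) = 281 + U*k
1/a(1859, -1236) = 1/(281 + 1859*(-1236)) = 1/(281 - 2297724) = 1/(-2297443) = -1/2297443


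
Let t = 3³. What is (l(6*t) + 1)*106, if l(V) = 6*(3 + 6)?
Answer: 5830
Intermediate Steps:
t = 27
l(V) = 54 (l(V) = 6*9 = 54)
(l(6*t) + 1)*106 = (54 + 1)*106 = 55*106 = 5830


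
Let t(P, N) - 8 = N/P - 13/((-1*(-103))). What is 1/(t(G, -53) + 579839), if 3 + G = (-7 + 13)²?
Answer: 3399/1970894065 ≈ 1.7246e-6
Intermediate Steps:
G = 33 (G = -3 + (-7 + 13)² = -3 + 6² = -3 + 36 = 33)
t(P, N) = 811/103 + N/P (t(P, N) = 8 + (N/P - 13/((-1*(-103)))) = 8 + (N/P - 13/103) = 8 + (-13/103 + N/P) = 811/103 + N/P)
1/(t(G, -53) + 579839) = 1/((811/103 - 53/33) + 579839) = 1/(21304/3399 + 579839) = 1/(1970894065/3399) = 3399/1970894065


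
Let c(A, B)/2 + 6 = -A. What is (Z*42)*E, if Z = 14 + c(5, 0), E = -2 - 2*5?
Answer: 4032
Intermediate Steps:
c(A, B) = -12 - 2*A (c(A, B) = -12 + 2*(-A) = -12 - 2*A)
E = -12 (E = -2 - 10 = -12)
Z = -8 (Z = 14 + (-12 - 2*5) = 14 + (-12 - 10) = 14 - 22 = -8)
(Z*42)*E = -8*42*(-12) = -336*(-12) = 4032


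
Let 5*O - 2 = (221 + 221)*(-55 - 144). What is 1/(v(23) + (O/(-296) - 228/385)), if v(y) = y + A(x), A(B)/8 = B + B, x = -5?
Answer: 28490/52351 ≈ 0.54421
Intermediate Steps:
A(B) = 16*B (A(B) = 8*(B + B) = 8*(2*B) = 16*B)
O = -87956/5 (O = ⅖ + ((221 + 221)*(-55 - 144))/5 = ⅖ + (442*(-199))/5 = ⅖ + (⅕)*(-87958) = ⅖ - 87958/5 = -87956/5 ≈ -17591.)
v(y) = -80 + y (v(y) = y + 16*(-5) = y - 80 = -80 + y)
1/(v(23) + (O/(-296) - 228/385)) = 1/((-80 + 23) + (-87956/5/(-296) - 228/385)) = 1/(-57 + (-87956/5*(-1/296) - 228*1/385)) = 1/(-57 + (21989/370 - 228/385)) = 1/(-57 + 1676281/28490) = 1/(52351/28490) = 28490/52351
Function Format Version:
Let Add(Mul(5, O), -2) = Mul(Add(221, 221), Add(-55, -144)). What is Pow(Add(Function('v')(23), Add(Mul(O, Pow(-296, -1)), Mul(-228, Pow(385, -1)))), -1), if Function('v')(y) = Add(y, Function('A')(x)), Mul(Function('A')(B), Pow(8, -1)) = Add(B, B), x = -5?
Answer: Rational(28490, 52351) ≈ 0.54421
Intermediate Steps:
Function('A')(B) = Mul(16, B) (Function('A')(B) = Mul(8, Add(B, B)) = Mul(8, Mul(2, B)) = Mul(16, B))
O = Rational(-87956, 5) (O = Add(Rational(2, 5), Mul(Rational(1, 5), Mul(Add(221, 221), Add(-55, -144)))) = Add(Rational(2, 5), Mul(Rational(1, 5), Mul(442, -199))) = Add(Rational(2, 5), Mul(Rational(1, 5), -87958)) = Add(Rational(2, 5), Rational(-87958, 5)) = Rational(-87956, 5) ≈ -17591.)
Function('v')(y) = Add(-80, y) (Function('v')(y) = Add(y, Mul(16, -5)) = Add(y, -80) = Add(-80, y))
Pow(Add(Function('v')(23), Add(Mul(O, Pow(-296, -1)), Mul(-228, Pow(385, -1)))), -1) = Pow(Add(Add(-80, 23), Add(Mul(Rational(-87956, 5), Pow(-296, -1)), Mul(-228, Pow(385, -1)))), -1) = Pow(Add(-57, Add(Mul(Rational(-87956, 5), Rational(-1, 296)), Mul(-228, Rational(1, 385)))), -1) = Pow(Add(-57, Add(Rational(21989, 370), Rational(-228, 385))), -1) = Pow(Add(-57, Rational(1676281, 28490)), -1) = Pow(Rational(52351, 28490), -1) = Rational(28490, 52351)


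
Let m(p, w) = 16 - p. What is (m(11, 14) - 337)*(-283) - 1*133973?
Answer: -40017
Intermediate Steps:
(m(11, 14) - 337)*(-283) - 1*133973 = ((16 - 1*11) - 337)*(-283) - 1*133973 = ((16 - 11) - 337)*(-283) - 133973 = (5 - 337)*(-283) - 133973 = -332*(-283) - 133973 = 93956 - 133973 = -40017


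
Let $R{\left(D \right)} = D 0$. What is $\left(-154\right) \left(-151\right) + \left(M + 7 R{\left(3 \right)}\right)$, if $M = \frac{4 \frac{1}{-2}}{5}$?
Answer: $\frac{116268}{5} \approx 23254.0$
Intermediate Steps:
$R{\left(D \right)} = 0$
$M = - \frac{2}{5}$ ($M = 4 \left(- \frac{1}{2}\right) \frac{1}{5} = \left(-2\right) \frac{1}{5} = - \frac{2}{5} \approx -0.4$)
$\left(-154\right) \left(-151\right) + \left(M + 7 R{\left(3 \right)}\right) = \left(-154\right) \left(-151\right) + \left(- \frac{2}{5} + 7 \cdot 0\right) = 23254 + \left(- \frac{2}{5} + 0\right) = 23254 - \frac{2}{5} = \frac{116268}{5}$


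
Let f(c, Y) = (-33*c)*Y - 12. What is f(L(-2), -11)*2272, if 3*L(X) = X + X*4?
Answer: -2776384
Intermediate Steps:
L(X) = 5*X/3 (L(X) = (X + X*4)/3 = (X + 4*X)/3 = (5*X)/3 = 5*X/3)
f(c, Y) = -12 - 33*Y*c (f(c, Y) = -33*Y*c - 12 = -12 - 33*Y*c)
f(L(-2), -11)*2272 = (-12 - 33*(-11)*(5/3)*(-2))*2272 = (-12 - 33*(-11)*(-10/3))*2272 = (-12 - 1210)*2272 = -1222*2272 = -2776384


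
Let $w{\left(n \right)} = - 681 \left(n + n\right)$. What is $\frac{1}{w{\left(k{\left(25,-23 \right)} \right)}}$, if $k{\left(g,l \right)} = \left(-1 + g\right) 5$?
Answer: $- \frac{1}{163440} \approx -6.1185 \cdot 10^{-6}$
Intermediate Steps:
$k{\left(g,l \right)} = -5 + 5 g$
$w{\left(n \right)} = - 1362 n$ ($w{\left(n \right)} = - 681 \cdot 2 n = - 1362 n$)
$\frac{1}{w{\left(k{\left(25,-23 \right)} \right)}} = \frac{1}{\left(-1362\right) \left(-5 + 5 \cdot 25\right)} = \frac{1}{\left(-1362\right) \left(-5 + 125\right)} = \frac{1}{\left(-1362\right) 120} = \frac{1}{-163440} = - \frac{1}{163440}$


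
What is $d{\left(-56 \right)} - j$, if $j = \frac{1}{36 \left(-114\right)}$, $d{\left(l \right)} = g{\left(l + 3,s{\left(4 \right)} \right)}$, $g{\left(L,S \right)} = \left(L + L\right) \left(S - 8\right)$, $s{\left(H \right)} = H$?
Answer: $\frac{1740097}{4104} \approx 424.0$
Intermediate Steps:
$g{\left(L,S \right)} = 2 L \left(-8 + S\right)$
$d{\left(l \right)} = -24 - 8 l$ ($d{\left(l \right)} = 2 \left(l + 3\right) \left(-8 + 4\right) = 2 \left(3 + l\right) \left(-4\right) = -24 - 8 l$)
$j = - \frac{1}{4104}$ ($j = \frac{1}{-4104} = - \frac{1}{4104} \approx -0.00024366$)
$d{\left(-56 \right)} - j = \left(-24 - -448\right) - - \frac{1}{4104} = \left(-24 + 448\right) + \frac{1}{4104} = 424 + \frac{1}{4104} = \frac{1740097}{4104}$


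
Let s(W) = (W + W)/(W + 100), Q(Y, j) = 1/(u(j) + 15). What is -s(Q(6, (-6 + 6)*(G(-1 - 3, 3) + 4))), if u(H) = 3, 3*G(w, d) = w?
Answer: -2/1801 ≈ -0.0011105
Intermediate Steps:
G(w, d) = w/3
Q(Y, j) = 1/18 (Q(Y, j) = 1/(3 + 15) = 1/18)
s(W) = 2*W/(100 + W) (s(W) = (2*W)/(100 + W) = 2*W/(100 + W))
-s(Q(6, (-6 + 6)*(G(-1 - 3, 3) + 4))) = -2/(18*(100 + 1/18)) = -2/(18*1801/18) = -2*18/(18*1801) = -1*2/1801 = -2/1801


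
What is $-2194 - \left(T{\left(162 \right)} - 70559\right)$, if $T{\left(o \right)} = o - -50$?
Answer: $68153$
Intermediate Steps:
$T{\left(o \right)} = 50 + o$ ($T{\left(o \right)} = o + 50 = 50 + o$)
$-2194 - \left(T{\left(162 \right)} - 70559\right) = -2194 - \left(\left(50 + 162\right) - 70559\right) = -2194 - \left(212 - 70559\right) = -2194 - -70347 = -2194 + 70347 = 68153$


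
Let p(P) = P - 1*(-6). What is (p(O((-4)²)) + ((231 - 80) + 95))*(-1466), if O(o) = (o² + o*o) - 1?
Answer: -1118558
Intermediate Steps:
O(o) = -1 + 2*o² (O(o) = (o² + o²) - 1 = 2*o² - 1 = -1 + 2*o²)
p(P) = 6 + P (p(P) = P + 6 = 6 + P)
(p(O((-4)²)) + ((231 - 80) + 95))*(-1466) = ((6 + (-1 + 2*((-4)²)²)) + ((231 - 80) + 95))*(-1466) = ((6 + (-1 + 2*16²)) + (151 + 95))*(-1466) = ((6 + (-1 + 2*256)) + 246)*(-1466) = ((6 + (-1 + 512)) + 246)*(-1466) = ((6 + 511) + 246)*(-1466) = (517 + 246)*(-1466) = 763*(-1466) = -1118558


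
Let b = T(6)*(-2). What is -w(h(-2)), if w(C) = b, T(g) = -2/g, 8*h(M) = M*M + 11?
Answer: -2/3 ≈ -0.66667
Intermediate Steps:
h(M) = 11/8 + M**2/8 (h(M) = (M*M + 11)/8 = (M**2 + 11)/8 = (11 + M**2)/8 = 11/8 + M**2/8)
b = 2/3 (b = -2/6*(-2) = -2*1/6*(-2) = -1/3*(-2) = 2/3 ≈ 0.66667)
w(C) = 2/3
-w(h(-2)) = -1*2/3 = -2/3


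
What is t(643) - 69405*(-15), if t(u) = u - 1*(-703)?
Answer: 1042421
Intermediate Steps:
t(u) = 703 + u (t(u) = u + 703 = 703 + u)
t(643) - 69405*(-15) = (703 + 643) - 69405*(-15) = 1346 + 1041075 = 1042421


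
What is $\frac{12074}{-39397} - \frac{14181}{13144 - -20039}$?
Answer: $- \frac{319780133}{435770217} \approx -0.73383$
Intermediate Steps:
$\frac{12074}{-39397} - \frac{14181}{13144 - -20039} = 12074 \left(- \frac{1}{39397}\right) - \frac{14181}{13144 + 20039} = - \frac{12074}{39397} - \frac{14181}{33183} = - \frac{12074}{39397} - \frac{4727}{11061} = - \frac{319780133}{435770217}$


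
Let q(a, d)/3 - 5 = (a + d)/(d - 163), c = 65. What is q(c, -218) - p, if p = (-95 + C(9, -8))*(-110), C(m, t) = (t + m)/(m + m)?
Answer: -11918843/1143 ≈ -10428.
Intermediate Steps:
C(m, t) = (m + t)/(2*m) (C(m, t) = (m + t)/((2*m)) = (m + t)*(1/(2*m)) = (m + t)/(2*m))
q(a, d) = 15 + 3*(a + d)/(-163 + d) (q(a, d) = 15 + 3*((a + d)/(d - 163)) = 15 + 3*((a + d)/(-163 + d)) = 15 + 3*(a + d)/(-163 + d))
p = 93995/9 (p = (-95 + (½)*(9 - 8)/9)*(-110) = (-95 + (½)*(⅑)*1)*(-110) = (-95 + 1/18)*(-110) = -1709/18*(-110) = 93995/9 ≈ 10444.)
q(c, -218) - p = 3*(-815 + 65 + 6*(-218))/(-163 - 218) - 1*93995/9 = 3*(-815 + 65 - 1308)/(-381) - 93995/9 = 3*(-1/381)*(-2058) - 93995/9 = 2058/127 - 93995/9 = -11918843/1143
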